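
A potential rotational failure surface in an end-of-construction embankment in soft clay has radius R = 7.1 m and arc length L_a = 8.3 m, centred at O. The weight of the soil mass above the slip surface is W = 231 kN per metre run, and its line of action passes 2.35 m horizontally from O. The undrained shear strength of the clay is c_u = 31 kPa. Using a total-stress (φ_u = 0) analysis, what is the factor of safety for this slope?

Taking moments about the centre O, the resisting moment is provided by the undrained shear strength acting along the arc:
M_R = c_u·L_a·R = 31·8.30·7.1 = 1826.8 kN·m/m
M_D = W·d = 231·2.35 = 542.9 kN·m/m
FS = M_R / M_D = 1826.8 / 542.9 = 3.365

FS = 3.37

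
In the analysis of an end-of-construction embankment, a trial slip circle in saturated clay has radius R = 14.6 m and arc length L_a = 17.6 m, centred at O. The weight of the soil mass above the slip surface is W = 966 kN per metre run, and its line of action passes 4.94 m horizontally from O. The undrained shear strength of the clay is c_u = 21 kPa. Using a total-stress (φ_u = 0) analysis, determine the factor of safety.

Taking moments about the centre O, the resisting moment is provided by the undrained shear strength acting along the arc:
M_R = c_u·L_a·R = 21·17.60·14.6 = 5396.2 kN·m/m
M_D = W·d = 966·4.94 = 4772.0 kN·m/m
FS = M_R / M_D = 5396.2 / 4772.0 = 1.131

FS = 1.13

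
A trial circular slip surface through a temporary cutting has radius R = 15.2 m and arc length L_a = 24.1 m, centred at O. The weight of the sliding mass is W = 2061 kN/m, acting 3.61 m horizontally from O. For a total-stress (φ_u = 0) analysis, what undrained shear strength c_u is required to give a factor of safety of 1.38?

FS = c_u·L_a·R / (W·d), so c_u = FS·W·d / (L_a·R).
c_u = 1.38·2061·3.61 / (24.10·15.2) = 10267.5 / 366.32 = 28.03 kPa

c_u = 28.0 kPa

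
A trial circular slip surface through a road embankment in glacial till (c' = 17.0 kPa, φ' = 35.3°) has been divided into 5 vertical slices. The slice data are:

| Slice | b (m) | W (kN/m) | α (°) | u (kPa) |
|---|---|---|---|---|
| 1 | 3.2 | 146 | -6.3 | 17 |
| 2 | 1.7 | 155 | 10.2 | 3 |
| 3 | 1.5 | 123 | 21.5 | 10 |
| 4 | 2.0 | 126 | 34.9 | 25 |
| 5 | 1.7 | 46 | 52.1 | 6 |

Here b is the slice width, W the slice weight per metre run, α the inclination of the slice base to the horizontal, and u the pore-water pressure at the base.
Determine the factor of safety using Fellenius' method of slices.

Ordinary method of slices: FS = Σ[c'·Δl_i + (W_i cosα_i − u_i·Δl_i)·tanφ'] / Σ W_i sinα_i, with Δl_i = b_i / cosα_i.
Slice 1: Δl = 3.2/cos(-6.3°) = 3.219 m; N'_1 = 146·cos(-6.3°) − 17·3.219 = 90.4; c'Δl = 54.73; W sinα = -16.0
Slice 2: Δl = 1.7/cos10.2° = 1.727 m; N'_2 = 155·cos10.2° − 3·1.727 = 147.4; c'Δl = 29.36; W sinα = 27.4
Slice 3: Δl = 1.5/cos21.5° = 1.612 m; N'_3 = 123·cos21.5° − 10·1.612 = 98.3; c'Δl = 27.41; W sinα = 45.1
Slice 4: Δl = 2.0/cos34.9° = 2.439 m; N'_4 = 126·cos34.9° − 25·2.439 = 42.4; c'Δl = 41.46; W sinα = 72.1
Slice 5: Δl = 1.7/cos52.1° = 2.767 m; N'_5 = 46·cos52.1° − 6·2.767 = 11.7; c'Δl = 47.05; W sinα = 36.3
Σc'Δl = 200.0 kN/m; ΣN' = 390.1 kN/m; ΣW sinα = 164.9 kN/m
Resisting = 200.0 + 390.1·tan35.3° = 200.0 + 276.2 = 476.2 kN/m
FS = 476.2 / 164.9 = 2.888

FS = 2.89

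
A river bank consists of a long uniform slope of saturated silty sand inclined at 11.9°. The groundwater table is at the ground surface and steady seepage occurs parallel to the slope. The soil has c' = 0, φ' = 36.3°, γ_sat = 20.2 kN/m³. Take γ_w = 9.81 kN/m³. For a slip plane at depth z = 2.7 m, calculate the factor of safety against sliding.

FS = 1.79

With seepage parallel to the slope and the water table at the surface, the effective normal stress on the slip plane uses the buoyant unit weight γ' = γ_sat − γ_w while the driving shear stress uses γ_sat:
FS = [c' + γ' z cos²β tanφ'] / [γ_sat z sinβ cosβ]
(For c' = 0 this reduces to FS = (γ'/γ_sat)·tanφ'/tanβ.)
γ' = 20.2 − 9.81 = 10.39 kN/m³
Numerator = 0.0 + 10.39·2.7·cos²11.9°·tan36.3° = 0.0 + 10.39·2.7·0.9575·0.7346 = 19.731 kPa
Denominator = 20.2·2.7·sin11.9°·cos11.9° = 20.2·2.7·0.2062·0.9785 = 11.005 kPa
FS = 19.731 / 11.005 = 1.793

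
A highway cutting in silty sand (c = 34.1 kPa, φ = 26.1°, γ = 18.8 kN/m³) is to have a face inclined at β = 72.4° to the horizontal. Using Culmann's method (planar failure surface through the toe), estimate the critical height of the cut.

H_c = 20.09 m

Culmann's analysis gives the critical failure plane at α_cr = (β + φ)/2 = (72.4 + 26.1)/2 = 49.2°, and the critical height
H_c = (4c/γ) · sinβ cosφ / [1 − cos(β − φ)]
    = (4·34.1/18.8) · sin72.4°·cos26.1° / [1 − cos(46.3°)]
    = 7.255 · 0.9532·0.8980 / [1 − 0.6909]
    = 7.255 · 0.8560 / 0.3091
    = 20.09 m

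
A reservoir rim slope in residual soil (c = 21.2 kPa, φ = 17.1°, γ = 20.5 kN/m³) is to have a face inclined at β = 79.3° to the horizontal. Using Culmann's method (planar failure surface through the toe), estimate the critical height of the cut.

H_c = 7.28 m

Culmann's analysis gives the critical failure plane at α_cr = (β + φ)/2 = (79.3 + 17.1)/2 = 48.2°, and the critical height
H_c = (4c/γ) · sinβ cosφ / [1 − cos(β − φ)]
    = (4·21.2/20.5) · sin79.3°·cos17.1° / [1 − cos(62.2°)]
    = 4.137 · 0.9826·0.9558 / [1 − 0.4664]
    = 4.137 · 0.9392 / 0.5336
    = 7.28 m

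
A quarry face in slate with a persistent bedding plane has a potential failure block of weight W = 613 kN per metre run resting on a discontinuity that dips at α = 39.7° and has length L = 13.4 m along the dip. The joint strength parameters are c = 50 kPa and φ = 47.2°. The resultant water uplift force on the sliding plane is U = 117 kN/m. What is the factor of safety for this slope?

FS = 2.69

Resolving the block weight along and normal to the plane and applying the Mohr–Coulomb strength on the joint:
N' = W cosα − U = 613·cos39.7° − 117 = 354.6 kN/m
Driving force T = W sinα = 613·sin39.7° = 391.6 kN/m
Resisting force R = c·L + N'·tanφ = 50·13.4 + 354.6·tan47.2° = 670.0 + 383.0 = 1053.0 kN/m
FS = R / T = 1053.0 / 391.6 = 2.689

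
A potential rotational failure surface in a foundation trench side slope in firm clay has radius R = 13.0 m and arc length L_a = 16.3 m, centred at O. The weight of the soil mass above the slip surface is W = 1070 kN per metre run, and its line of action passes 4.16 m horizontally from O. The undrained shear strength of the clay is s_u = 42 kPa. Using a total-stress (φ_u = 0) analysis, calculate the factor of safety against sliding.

FS = 2.00

Taking moments about the centre O, the resisting moment is provided by the undrained shear strength acting along the arc:
M_R = s_u·L_a·R = 42·16.30·13.0 = 8899.8 kN·m/m
M_D = W·d = 1070·4.16 = 4451.2 kN·m/m
FS = M_R / M_D = 8899.8 / 4451.2 = 1.999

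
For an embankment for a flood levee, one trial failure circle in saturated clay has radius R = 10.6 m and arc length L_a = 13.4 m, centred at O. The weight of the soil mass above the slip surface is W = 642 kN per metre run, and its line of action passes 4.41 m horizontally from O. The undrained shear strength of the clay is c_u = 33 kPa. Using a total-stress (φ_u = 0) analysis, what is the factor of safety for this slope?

FS = 1.66

Taking moments about the centre O, the resisting moment is provided by the undrained shear strength acting along the arc:
M_R = c_u·L_a·R = 33·13.40·10.6 = 4687.3 kN·m/m
M_D = W·d = 642·4.41 = 2831.2 kN·m/m
FS = M_R / M_D = 4687.3 / 2831.2 = 1.656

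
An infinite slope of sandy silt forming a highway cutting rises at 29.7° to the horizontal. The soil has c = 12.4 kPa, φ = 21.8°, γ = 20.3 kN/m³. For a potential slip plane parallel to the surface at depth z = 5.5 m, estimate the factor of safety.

For an infinite slope with a slip plane parallel to the surface (no pore pressure): FS = [c + γz cos²β tanφ] / [γz sinβ cosβ].
γz = 20.3·5.5 = 111.65 kN/m²
Numerator = 12.4 + 111.65·cos²29.7°·tan21.8° = 12.4 + 111.65·0.7545·0.4000 = 46.094 kPa
Denominator = 111.65·sin29.7°·cos29.7° = 111.65·0.4955·0.8686 = 48.051 kPa
FS = 46.094 / 48.051 = 0.959

FS = 0.96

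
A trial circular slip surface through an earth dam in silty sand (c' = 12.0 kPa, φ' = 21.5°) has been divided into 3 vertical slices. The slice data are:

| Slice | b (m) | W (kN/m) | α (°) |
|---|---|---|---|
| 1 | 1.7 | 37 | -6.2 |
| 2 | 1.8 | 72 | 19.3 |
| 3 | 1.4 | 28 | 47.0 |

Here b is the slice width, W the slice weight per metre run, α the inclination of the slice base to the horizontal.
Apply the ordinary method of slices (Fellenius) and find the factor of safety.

FS = 2.90

Ordinary method of slices: FS = Σ[c'·Δl_i + (W_i cosα_i)·tanφ'] / Σ W_i sinα_i, with Δl_i = b_i / cosα_i.
Slice 1: Δl = 1.7/cos(-6.2°) = 1.710 m; N'_1 = 37·cos(-6.2°) = 36.8; c'Δl = 20.52; W sinα = -4.0
Slice 2: Δl = 1.8/cos19.3° = 1.907 m; N'_2 = 72·cos19.3° = 68.0; c'Δl = 22.89; W sinα = 23.8
Slice 3: Δl = 1.4/cos47.0° = 2.053 m; N'_3 = 28·cos47.0° = 19.1; c'Δl = 24.63; W sinα = 20.5
Σc'Δl = 68.0 kN/m; ΣN' = 123.8 kN/m; ΣW sinα = 40.3 kN/m
Resisting = 68.0 + 123.8·tan21.5° = 68.0 + 48.8 = 116.8 kN/m
FS = 116.8 / 40.3 = 2.900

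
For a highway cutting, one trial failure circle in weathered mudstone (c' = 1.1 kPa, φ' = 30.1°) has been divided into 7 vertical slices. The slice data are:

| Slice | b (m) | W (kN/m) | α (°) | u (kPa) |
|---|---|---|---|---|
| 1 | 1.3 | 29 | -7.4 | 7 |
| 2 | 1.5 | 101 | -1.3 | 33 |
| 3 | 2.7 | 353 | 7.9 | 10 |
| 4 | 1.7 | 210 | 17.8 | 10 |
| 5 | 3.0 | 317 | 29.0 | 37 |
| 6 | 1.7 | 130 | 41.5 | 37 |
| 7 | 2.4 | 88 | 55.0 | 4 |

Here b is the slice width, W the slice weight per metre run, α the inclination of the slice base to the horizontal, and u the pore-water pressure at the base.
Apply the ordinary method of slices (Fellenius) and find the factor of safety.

Ordinary method of slices: FS = Σ[c'·Δl_i + (W_i cosα_i − u_i·Δl_i)·tanφ'] / Σ W_i sinα_i, with Δl_i = b_i / cosα_i.
Slice 1: Δl = 1.3/cos(-7.4°) = 1.311 m; N'_1 = 29·cos(-7.4°) − 7·1.311 = 19.6; c'Δl = 1.44; W sinα = -3.7
Slice 2: Δl = 1.5/cos(-1.3°) = 1.500 m; N'_2 = 101·cos(-1.3°) − 33·1.500 = 51.5; c'Δl = 1.65; W sinα = -2.3
Slice 3: Δl = 2.7/cos7.9° = 2.726 m; N'_3 = 353·cos7.9° − 10·2.726 = 322.4; c'Δl = 3.00; W sinα = 48.5
Slice 4: Δl = 1.7/cos17.8° = 1.785 m; N'_4 = 210·cos17.8° − 10·1.785 = 182.1; c'Δl = 1.96; W sinα = 64.2
Slice 5: Δl = 3.0/cos29.0° = 3.430 m; N'_5 = 317·cos29.0° − 37·3.430 = 150.3; c'Δl = 3.77; W sinα = 153.7
Slice 6: Δl = 1.7/cos41.5° = 2.270 m; N'_6 = 130·cos41.5° − 37·2.270 = 13.4; c'Δl = 2.50; W sinα = 86.1
Slice 7: Δl = 2.4/cos55.0° = 4.184 m; N'_7 = 88·cos55.0° − 4·4.184 = 33.7; c'Δl = 4.60; W sinα = 72.1
Σc'Δl = 18.9 kN/m; ΣN' = 773.0 kN/m; ΣW sinα = 418.6 kN/m
Resisting = 18.9 + 773.0·tan30.1° = 18.9 + 448.1 = 467.0 kN/m
FS = 467.0 / 418.6 = 1.116

FS = 1.12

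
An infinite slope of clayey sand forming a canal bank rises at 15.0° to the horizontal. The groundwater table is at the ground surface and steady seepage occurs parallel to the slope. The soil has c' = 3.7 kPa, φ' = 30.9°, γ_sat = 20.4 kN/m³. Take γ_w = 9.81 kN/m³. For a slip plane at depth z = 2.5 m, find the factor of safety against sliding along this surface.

With seepage parallel to the slope and the water table at the surface, the effective normal stress on the slip plane uses the buoyant unit weight γ' = γ_sat − γ_w while the driving shear stress uses γ_sat:
FS = [c' + γ' z cos²β tanφ'] / [γ_sat z sinβ cosβ]
γ' = 20.4 − 9.81 = 10.59 kN/m³
Numerator = 3.7 + 10.59·2.5·cos²15.0°·tan30.9° = 3.7 + 10.59·2.5·0.9330·0.5985 = 18.484 kPa
Denominator = 20.4·2.5·sin15.0°·cos15.0° = 20.4·2.5·0.2588·0.9659 = 12.750 kPa
FS = 18.484 / 12.750 = 1.450

FS = 1.45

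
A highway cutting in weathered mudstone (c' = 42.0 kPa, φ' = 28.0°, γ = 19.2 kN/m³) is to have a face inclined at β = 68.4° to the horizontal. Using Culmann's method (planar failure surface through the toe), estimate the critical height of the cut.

H_c = 30.12 m

Culmann's analysis gives the critical failure plane at α_cr = (β + φ')/2 = (68.4 + 28.0)/2 = 48.2°, and the critical height
H_c = (4c'/γ) · sinβ cosφ' / [1 − cos(β − φ')]
    = (4·42.0/19.2) · sin68.4°·cos28.0° / [1 − cos(40.4°)]
    = 8.750 · 0.9298·0.8829 / [1 − 0.7615]
    = 8.750 · 0.8209 / 0.2385
    = 30.12 m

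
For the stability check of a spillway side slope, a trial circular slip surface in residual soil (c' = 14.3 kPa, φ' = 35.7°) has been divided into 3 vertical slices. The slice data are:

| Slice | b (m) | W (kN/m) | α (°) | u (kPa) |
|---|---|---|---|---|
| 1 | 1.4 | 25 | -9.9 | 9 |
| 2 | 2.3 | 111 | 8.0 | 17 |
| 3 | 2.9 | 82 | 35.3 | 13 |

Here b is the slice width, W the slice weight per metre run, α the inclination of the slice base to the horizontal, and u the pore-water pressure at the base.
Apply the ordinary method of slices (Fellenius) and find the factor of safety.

Ordinary method of slices: FS = Σ[c'·Δl_i + (W_i cosα_i − u_i·Δl_i)·tanφ'] / Σ W_i sinα_i, with Δl_i = b_i / cosα_i.
Slice 1: Δl = 1.4/cos(-9.9°) = 1.421 m; N'_1 = 25·cos(-9.9°) − 9·1.421 = 11.8; c'Δl = 20.32; W sinα = -4.3
Slice 2: Δl = 2.3/cos8.0° = 2.323 m; N'_2 = 111·cos8.0° − 17·2.323 = 70.4; c'Δl = 33.21; W sinα = 15.4
Slice 3: Δl = 2.9/cos35.3° = 3.553 m; N'_3 = 82·cos35.3° − 13·3.553 = 20.7; c'Δl = 50.81; W sinα = 47.4
Σc'Δl = 104.3 kN/m; ΣN' = 103.0 kN/m; ΣW sinα = 58.5 kN/m
Resisting = 104.3 + 103.0·tan35.7° = 104.3 + 74.0 = 178.4 kN/m
FS = 178.4 / 58.5 = 3.047

FS = 3.05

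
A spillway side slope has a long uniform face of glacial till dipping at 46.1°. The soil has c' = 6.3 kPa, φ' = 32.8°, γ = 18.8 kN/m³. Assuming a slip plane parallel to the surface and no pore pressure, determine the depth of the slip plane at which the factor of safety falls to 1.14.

Setting FS = 1.14 in FS = [c' + γz cos²β tanφ'] / [γz sinβ cosβ] and solving for z:
z = c' / [γ cosβ (FS·sinβ − cosβ·tanφ')]
  = 6.3 / [18.8·cos46.1°·(1.14·sin46.1° − cos46.1°·tan32.8°)]
  = 6.3 / [18.8·0.6934·(1.14·0.7206 − 0.6934·0.6445)]
  = 6.3 / 4.8828 = 1.290 m

z = 1.29 m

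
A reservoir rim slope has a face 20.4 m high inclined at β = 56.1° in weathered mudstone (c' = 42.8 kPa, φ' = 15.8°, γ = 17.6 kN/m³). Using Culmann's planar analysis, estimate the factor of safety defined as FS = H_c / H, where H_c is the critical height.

FS = 1.60

H_c = (4c'/γ) · sinβ cosφ' / [1 − cos(β − φ')]
    = (4·42.8/17.6) · sin56.1°·cos15.8° / [1 − cos40.3°]
    = 9.727 · 0.7987 / 0.2373 = 32.73 m
FS = H_c / H = 32.73 / 20.4 = 1.605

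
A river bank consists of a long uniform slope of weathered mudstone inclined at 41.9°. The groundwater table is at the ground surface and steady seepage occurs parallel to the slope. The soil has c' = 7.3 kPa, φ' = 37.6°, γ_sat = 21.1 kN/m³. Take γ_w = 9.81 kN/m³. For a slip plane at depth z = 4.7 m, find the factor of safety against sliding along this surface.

With seepage parallel to the slope and the water table at the surface, the effective normal stress on the slip plane uses the buoyant unit weight γ' = γ_sat − γ_w while the driving shear stress uses γ_sat:
FS = [c' + γ' z cos²β tanφ'] / [γ_sat z sinβ cosβ]
γ' = 21.1 − 9.81 = 11.29 kN/m³
Numerator = 7.3 + 11.29·4.7·cos²41.9°·tan37.6° = 7.3 + 11.29·4.7·0.5540·0.7701 = 29.939 kPa
Denominator = 21.1·4.7·sin41.9°·cos41.9° = 21.1·4.7·0.6678·0.7443 = 49.295 kPa
FS = 29.939 / 49.295 = 0.607

FS = 0.61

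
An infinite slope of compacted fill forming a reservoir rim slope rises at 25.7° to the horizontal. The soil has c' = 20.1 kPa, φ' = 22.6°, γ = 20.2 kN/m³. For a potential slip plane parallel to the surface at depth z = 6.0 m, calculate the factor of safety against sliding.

FS = 1.29

For an infinite slope with a slip plane parallel to the surface (no pore pressure): FS = [c' + γz cos²β tanφ'] / [γz sinβ cosβ].
γz = 20.2·6.0 = 121.20 kN/m²
Numerator = 20.1 + 121.20·cos²25.7°·tan22.6° = 20.1 + 121.20·0.8119·0.4163 = 61.063 kPa
Denominator = 121.20·sin25.7°·cos25.7° = 121.20·0.4337·0.9011 = 47.360 kPa
FS = 61.063 / 47.360 = 1.289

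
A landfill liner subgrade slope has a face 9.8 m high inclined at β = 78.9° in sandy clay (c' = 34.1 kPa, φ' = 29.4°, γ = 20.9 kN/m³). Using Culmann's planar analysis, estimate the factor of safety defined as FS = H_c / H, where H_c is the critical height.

FS = 1.62

H_c = (4c'/γ) · sinβ cosφ' / [1 − cos(β − φ')]
    = (4·34.1/20.9) · sin78.9°·cos29.4° / [1 − cos49.5°]
    = 6.526 · 0.8549 / 0.3506 = 15.92 m
FS = H_c / H = 15.92 / 9.8 = 1.624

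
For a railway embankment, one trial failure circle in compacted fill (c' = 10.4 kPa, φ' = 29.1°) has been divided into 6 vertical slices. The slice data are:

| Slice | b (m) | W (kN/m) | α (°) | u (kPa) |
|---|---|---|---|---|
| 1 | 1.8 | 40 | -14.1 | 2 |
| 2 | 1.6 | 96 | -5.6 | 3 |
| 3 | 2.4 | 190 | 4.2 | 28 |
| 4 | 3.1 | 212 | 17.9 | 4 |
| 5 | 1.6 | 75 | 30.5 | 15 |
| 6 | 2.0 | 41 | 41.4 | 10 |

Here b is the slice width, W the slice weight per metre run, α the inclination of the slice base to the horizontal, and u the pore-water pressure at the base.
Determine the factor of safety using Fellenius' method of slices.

Ordinary method of slices: FS = Σ[c'·Δl_i + (W_i cosα_i − u_i·Δl_i)·tanφ'] / Σ W_i sinα_i, with Δl_i = b_i / cosα_i.
Slice 1: Δl = 1.8/cos(-14.1°) = 1.856 m; N'_1 = 40·cos(-14.1°) − 2·1.856 = 35.1; c'Δl = 19.30; W sinα = -9.7
Slice 2: Δl = 1.6/cos(-5.6°) = 1.608 m; N'_2 = 96·cos(-5.6°) − 3·1.608 = 90.7; c'Δl = 16.72; W sinα = -9.4
Slice 3: Δl = 2.4/cos4.2° = 2.406 m; N'_3 = 190·cos4.2° − 28·2.406 = 122.1; c'Δl = 25.03; W sinα = 13.9
Slice 4: Δl = 3.1/cos17.9° = 3.258 m; N'_4 = 212·cos17.9° − 4·3.258 = 188.7; c'Δl = 33.88; W sinα = 65.2
Slice 5: Δl = 1.6/cos30.5° = 1.857 m; N'_5 = 75·cos30.5° − 15·1.857 = 36.8; c'Δl = 19.31; W sinα = 38.1
Slice 6: Δl = 2.0/cos41.4° = 2.666 m; N'_6 = 41·cos41.4° − 10·2.666 = 4.1; c'Δl = 27.73; W sinα = 27.1
Σc'Δl = 142.0 kN/m; ΣN' = 477.5 kN/m; ΣW sinα = 125.1 kN/m
Resisting = 142.0 + 477.5·tan29.1° = 142.0 + 265.8 = 407.7 kN/m
FS = 407.7 / 125.1 = 3.258

FS = 3.26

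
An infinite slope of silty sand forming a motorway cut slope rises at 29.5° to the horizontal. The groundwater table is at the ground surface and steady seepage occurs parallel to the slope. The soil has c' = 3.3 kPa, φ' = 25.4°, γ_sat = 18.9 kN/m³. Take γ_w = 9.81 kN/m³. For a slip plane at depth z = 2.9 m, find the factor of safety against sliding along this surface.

With seepage parallel to the slope and the water table at the surface, the effective normal stress on the slip plane uses the buoyant unit weight γ' = γ_sat − γ_w while the driving shear stress uses γ_sat:
FS = [c' + γ' z cos²β tanφ'] / [γ_sat z sinβ cosβ]
γ' = 18.9 − 9.81 = 9.09 kN/m³
Numerator = 3.3 + 9.09·2.9·cos²29.5°·tan25.4° = 3.3 + 9.09·2.9·0.7575·0.4748 = 12.782 kPa
Denominator = 18.9·2.9·sin29.5°·cos29.5° = 18.9·2.9·0.4924·0.8704 = 23.491 kPa
FS = 12.782 / 23.491 = 0.544

FS = 0.54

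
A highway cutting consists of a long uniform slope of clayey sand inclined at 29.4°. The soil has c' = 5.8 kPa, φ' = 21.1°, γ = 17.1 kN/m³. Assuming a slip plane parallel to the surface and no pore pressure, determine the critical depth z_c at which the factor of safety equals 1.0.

z_c = 2.52 m

Setting FS = 1.00 in FS = [c' + γz cos²β tanφ'] / [γz sinβ cosβ] and solving for z:
z = c' / [γ cosβ (FS·sinβ − cosβ·tanφ')]
  = 5.8 / [17.1·cos29.4°·(1.00·sin29.4° − cos29.4°·tan21.1°)]
  = 5.8 / [17.1·0.8712·(1.00·0.4909 − 0.8712·0.3859)]
  = 5.8 / 2.3051 = 2.516 m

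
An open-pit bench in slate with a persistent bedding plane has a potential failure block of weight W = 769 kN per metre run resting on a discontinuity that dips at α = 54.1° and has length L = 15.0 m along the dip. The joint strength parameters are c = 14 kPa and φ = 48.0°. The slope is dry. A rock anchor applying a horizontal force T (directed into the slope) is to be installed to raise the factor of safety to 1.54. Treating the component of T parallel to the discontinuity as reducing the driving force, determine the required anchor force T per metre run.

Resolving forces along and normal to the sliding plane, with the horizontal anchor force T adding T·sinα to the effective normal force and T·cosα acting up the plane against the driving force:
FS = [cL + (W cosα + T sinα) tanφ] / [W sinα − T cosα]
Without the anchor: N' = 450.9 kN/m, driving T_d = 622.9 kN/m, resisting R = 14·15.0 + 450.9·tan48.0° = 710.8 kN/m, FS = 1.14.
Setting FS = 1.54 and solving for T:
1.54·(622.9 − T cos54.1°) = 710.8 + T sin54.1°·tan48.0°
T·(sin54.1°·tan48.0° + 1.54·cos54.1°) = 1.54·622.9 − 710.8
T·(0.8100·1.1106 + 1.54·0.5864) = 959.3 − 710.8 = 248.5
T·1.8027 = 248.5
T = 137.9 kN/m

T = 138 kN/m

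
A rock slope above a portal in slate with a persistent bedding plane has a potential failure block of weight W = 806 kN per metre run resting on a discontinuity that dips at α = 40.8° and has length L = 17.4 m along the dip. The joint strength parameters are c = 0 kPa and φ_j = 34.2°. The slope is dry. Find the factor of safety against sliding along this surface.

Resolving the block weight along and normal to the plane and applying the Mohr–Coulomb strength on the joint:
N' = W cosα = 806·cos40.8° = 610.1 kN/m
Driving force T = W sinα = 806·sin40.8° = 526.7 kN/m
Resisting force R = c·L + N'·tanφ_j = 0·17.4 + 610.1·tan34.2° = 0.0 + 414.6 = 414.6 kN/m
FS = R / T = 414.6 / 526.7 = 0.787

FS = 0.79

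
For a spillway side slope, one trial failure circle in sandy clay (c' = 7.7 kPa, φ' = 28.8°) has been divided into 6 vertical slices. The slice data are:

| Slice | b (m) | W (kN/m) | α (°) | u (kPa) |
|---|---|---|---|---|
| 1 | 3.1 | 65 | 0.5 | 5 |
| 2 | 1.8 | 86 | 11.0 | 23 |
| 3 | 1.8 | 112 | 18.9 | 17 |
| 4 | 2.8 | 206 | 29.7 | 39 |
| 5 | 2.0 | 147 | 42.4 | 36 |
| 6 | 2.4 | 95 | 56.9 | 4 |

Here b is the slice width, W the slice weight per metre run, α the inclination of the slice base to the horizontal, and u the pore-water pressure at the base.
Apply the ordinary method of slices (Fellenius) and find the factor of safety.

Ordinary method of slices: FS = Σ[c'·Δl_i + (W_i cosα_i − u_i·Δl_i)·tanφ'] / Σ W_i sinα_i, with Δl_i = b_i / cosα_i.
Slice 1: Δl = 3.1/cos0.5° = 3.100 m; N'_1 = 65·cos0.5° − 5·3.100 = 49.5; c'Δl = 23.87; W sinα = 0.6
Slice 2: Δl = 1.8/cos11.0° = 1.834 m; N'_2 = 86·cos11.0° − 23·1.834 = 42.2; c'Δl = 14.12; W sinα = 16.4
Slice 3: Δl = 1.8/cos18.9° = 1.903 m; N'_3 = 112·cos18.9° − 17·1.903 = 73.6; c'Δl = 14.65; W sinα = 36.3
Slice 4: Δl = 2.8/cos29.7° = 3.223 m; N'_4 = 206·cos29.7° − 39·3.223 = 53.2; c'Δl = 24.82; W sinα = 102.1
Slice 5: Δl = 2.0/cos42.4° = 2.708 m; N'_5 = 147·cos42.4° − 36·2.708 = 11.1; c'Δl = 20.85; W sinα = 99.1
Slice 6: Δl = 2.4/cos56.9° = 4.395 m; N'_6 = 95·cos56.9° − 4·4.395 = 34.3; c'Δl = 33.84; W sinα = 79.6
Σc'Δl = 132.2 kN/m; ΣN' = 263.9 kN/m; ΣW sinα = 334.0 kN/m
Resisting = 132.2 + 263.9·tan28.8° = 132.2 + 145.1 = 277.3 kN/m
FS = 277.3 / 334.0 = 0.830

FS = 0.83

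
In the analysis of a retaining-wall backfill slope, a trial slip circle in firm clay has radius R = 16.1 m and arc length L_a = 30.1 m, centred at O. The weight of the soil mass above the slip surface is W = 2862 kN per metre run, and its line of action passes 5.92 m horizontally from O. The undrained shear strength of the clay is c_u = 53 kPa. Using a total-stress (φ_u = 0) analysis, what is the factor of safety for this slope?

FS = 1.52

Taking moments about the centre O, the resisting moment is provided by the undrained shear strength acting along the arc:
M_R = c_u·L_a·R = 53·30.10·16.1 = 25684.3 kN·m/m
M_D = W·d = 2862·5.92 = 16943.0 kN·m/m
FS = M_R / M_D = 25684.3 / 16943.0 = 1.516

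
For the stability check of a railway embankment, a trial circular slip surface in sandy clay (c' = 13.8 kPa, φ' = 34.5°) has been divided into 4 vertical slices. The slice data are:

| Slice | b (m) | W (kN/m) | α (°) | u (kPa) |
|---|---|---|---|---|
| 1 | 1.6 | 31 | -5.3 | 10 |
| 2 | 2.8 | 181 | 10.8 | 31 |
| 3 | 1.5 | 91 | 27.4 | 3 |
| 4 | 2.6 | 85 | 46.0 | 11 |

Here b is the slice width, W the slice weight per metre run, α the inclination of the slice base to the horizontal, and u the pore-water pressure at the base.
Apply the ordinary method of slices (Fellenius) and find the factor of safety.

Ordinary method of slices: FS = Σ[c'·Δl_i + (W_i cosα_i − u_i·Δl_i)·tanφ'] / Σ W_i sinα_i, with Δl_i = b_i / cosα_i.
Slice 1: Δl = 1.6/cos(-5.3°) = 1.607 m; N'_1 = 31·cos(-5.3°) − 10·1.607 = 14.8; c'Δl = 22.17; W sinα = -2.9
Slice 2: Δl = 2.8/cos10.8° = 2.850 m; N'_2 = 181·cos10.8° − 31·2.850 = 89.4; c'Δl = 39.34; W sinα = 33.9
Slice 3: Δl = 1.5/cos27.4° = 1.690 m; N'_3 = 91·cos27.4° − 3·1.690 = 75.7; c'Δl = 23.32; W sinα = 41.9
Slice 4: Δl = 2.6/cos46.0° = 3.743 m; N'_4 = 85·cos46.0° − 11·3.743 = 17.9; c'Δl = 51.65; W sinα = 61.1
Σc'Δl = 136.5 kN/m; ΣN' = 197.8 kN/m; ΣW sinα = 134.1 kN/m
Resisting = 136.5 + 197.8·tan34.5° = 136.5 + 136.0 = 272.4 kN/m
FS = 272.4 / 134.1 = 2.032

FS = 2.03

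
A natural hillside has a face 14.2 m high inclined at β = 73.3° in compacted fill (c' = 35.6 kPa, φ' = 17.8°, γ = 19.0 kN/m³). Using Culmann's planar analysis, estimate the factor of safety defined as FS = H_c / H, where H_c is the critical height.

H_c = (4c'/γ) · sinβ cosφ' / [1 − cos(β − φ')]
    = (4·35.6/19.0) · sin73.3°·cos17.8° / [1 − cos55.5°]
    = 7.495 · 0.9120 / 0.4336 = 15.76 m
FS = H_c / H = 15.76 / 14.2 = 1.110

FS = 1.11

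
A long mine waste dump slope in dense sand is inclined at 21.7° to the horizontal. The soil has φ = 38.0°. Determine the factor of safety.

For a dry cohesionless infinite slope the factor of safety is FS = tanφ / tanβ.
FS = tan38.0° / tan21.7° = 0.7813 / 0.3979 = 1.963

FS = 1.96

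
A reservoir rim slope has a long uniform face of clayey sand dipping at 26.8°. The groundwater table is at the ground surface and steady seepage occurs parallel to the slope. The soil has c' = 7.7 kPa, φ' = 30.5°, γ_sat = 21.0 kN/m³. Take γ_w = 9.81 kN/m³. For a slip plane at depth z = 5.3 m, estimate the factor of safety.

FS = 0.79

With seepage parallel to the slope and the water table at the surface, the effective normal stress on the slip plane uses the buoyant unit weight γ' = γ_sat − γ_w while the driving shear stress uses γ_sat:
FS = [c' + γ' z cos²β tanφ'] / [γ_sat z sinβ cosβ]
γ' = 21.0 − 9.81 = 11.19 kN/m³
Numerator = 7.7 + 11.19·5.3·cos²26.8°·tan30.5° = 7.7 + 11.19·5.3·0.7967·0.5890 = 35.533 kPa
Denominator = 21.0·5.3·sin26.8°·cos26.8° = 21.0·5.3·0.4509·0.8926 = 44.792 kPa
FS = 35.533 / 44.792 = 0.793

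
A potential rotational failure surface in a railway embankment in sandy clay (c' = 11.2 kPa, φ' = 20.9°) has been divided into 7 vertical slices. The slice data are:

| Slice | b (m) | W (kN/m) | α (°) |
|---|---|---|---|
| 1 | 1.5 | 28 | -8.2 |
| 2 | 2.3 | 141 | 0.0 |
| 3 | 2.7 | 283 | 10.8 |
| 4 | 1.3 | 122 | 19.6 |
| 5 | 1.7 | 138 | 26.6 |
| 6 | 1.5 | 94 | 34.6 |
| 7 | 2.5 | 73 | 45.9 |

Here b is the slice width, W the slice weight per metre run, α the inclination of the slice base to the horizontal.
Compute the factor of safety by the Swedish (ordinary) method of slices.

Ordinary method of slices: FS = Σ[c'·Δl_i + (W_i cosα_i)·tanφ'] / Σ W_i sinα_i, with Δl_i = b_i / cosα_i.
Slice 1: Δl = 1.5/cos(-8.2°) = 1.515 m; N'_1 = 28·cos(-8.2°) = 27.7; c'Δl = 16.97; W sinα = -4.0
Slice 2: Δl = 2.3/cos0.0° = 2.300 m; N'_2 = 141·cos0.0° = 141.0; c'Δl = 25.76; W sinα = 0.0
Slice 3: Δl = 2.7/cos10.8° = 2.749 m; N'_3 = 283·cos10.8° = 278.0; c'Δl = 30.79; W sinα = 53.0
Slice 4: Δl = 1.3/cos19.6° = 1.380 m; N'_4 = 122·cos19.6° = 114.9; c'Δl = 15.46; W sinα = 40.9
Slice 5: Δl = 1.7/cos26.6° = 1.901 m; N'_5 = 138·cos26.6° = 123.4; c'Δl = 21.29; W sinα = 61.8
Slice 6: Δl = 1.5/cos34.6° = 1.822 m; N'_6 = 94·cos34.6° = 77.4; c'Δl = 20.41; W sinα = 53.4
Slice 7: Δl = 2.5/cos45.9° = 3.592 m; N'_7 = 73·cos45.9° = 50.8; c'Δl = 40.23; W sinα = 52.4
Σc'Δl = 170.9 kN/m; ΣN' = 813.2 kN/m; ΣW sinα = 257.6 kN/m
Resisting = 170.9 + 813.2·tan20.9° = 170.9 + 310.5 = 481.4 kN/m
FS = 481.4 / 257.6 = 1.869

FS = 1.87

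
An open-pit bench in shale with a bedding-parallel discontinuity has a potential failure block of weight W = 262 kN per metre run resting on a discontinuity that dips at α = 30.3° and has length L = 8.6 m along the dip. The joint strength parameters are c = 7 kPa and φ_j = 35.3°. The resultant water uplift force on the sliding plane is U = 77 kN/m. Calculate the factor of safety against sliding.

Resolving the block weight along and normal to the plane and applying the Mohr–Coulomb strength on the joint:
N' = W cosα − U = 262·cos30.3° − 77 = 149.2 kN/m
Driving force T = W sinα = 262·sin30.3° = 132.2 kN/m
Resisting force R = c·L + N'·tanφ_j = 7·8.6 + 149.2·tan35.3° = 60.2 + 105.6 = 165.8 kN/m
FS = R / T = 165.8 / 132.2 = 1.255

FS = 1.25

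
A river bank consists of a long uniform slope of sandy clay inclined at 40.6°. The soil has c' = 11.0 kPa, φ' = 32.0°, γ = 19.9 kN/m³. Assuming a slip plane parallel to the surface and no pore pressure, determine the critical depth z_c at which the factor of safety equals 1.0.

Setting FS = 1.00 in FS = [c' + γz cos²β tanφ'] / [γz sinβ cosβ] and solving for z:
z = c' / [γ cosβ (FS·sinβ − cosβ·tanφ')]
  = 11.0 / [19.9·cos40.6°·(1.00·sin40.6° − cos40.6°·tan32.0°)]
  = 11.0 / [19.9·0.7593·(1.00·0.6508 − 0.7593·0.6249)]
  = 11.0 / 2.6642 = 4.129 m

z_c = 4.13 m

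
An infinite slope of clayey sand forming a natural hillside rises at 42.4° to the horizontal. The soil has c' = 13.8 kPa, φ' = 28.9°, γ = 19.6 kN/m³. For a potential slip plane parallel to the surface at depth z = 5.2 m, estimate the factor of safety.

For an infinite slope with a slip plane parallel to the surface (no pore pressure): FS = [c' + γz cos²β tanφ'] / [γz sinβ cosβ].
γz = 19.6·5.2 = 101.92 kN/m²
Numerator = 13.8 + 101.92·cos²42.4°·tan28.9° = 13.8 + 101.92·0.5453·0.5520 = 44.481 kPa
Denominator = 101.92·sin42.4°·cos42.4° = 101.92·0.6743·0.7385 = 50.750 kPa
FS = 44.481 / 50.750 = 0.876

FS = 0.88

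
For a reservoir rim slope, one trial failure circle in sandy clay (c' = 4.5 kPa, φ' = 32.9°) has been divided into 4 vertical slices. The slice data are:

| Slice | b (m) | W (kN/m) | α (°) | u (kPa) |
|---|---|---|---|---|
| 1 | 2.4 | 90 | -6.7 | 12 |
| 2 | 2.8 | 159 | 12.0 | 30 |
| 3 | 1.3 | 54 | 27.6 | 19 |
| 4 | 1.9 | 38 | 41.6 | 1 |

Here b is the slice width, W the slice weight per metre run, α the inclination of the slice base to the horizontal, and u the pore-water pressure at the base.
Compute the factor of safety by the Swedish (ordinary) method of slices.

FS = 2.14

Ordinary method of slices: FS = Σ[c'·Δl_i + (W_i cosα_i − u_i·Δl_i)·tanφ'] / Σ W_i sinα_i, with Δl_i = b_i / cosα_i.
Slice 1: Δl = 2.4/cos(-6.7°) = 2.417 m; N'_1 = 90·cos(-6.7°) − 12·2.417 = 60.4; c'Δl = 10.87; W sinα = -10.5
Slice 2: Δl = 2.8/cos12.0° = 2.863 m; N'_2 = 159·cos12.0° − 30·2.863 = 69.6; c'Δl = 12.88; W sinα = 33.1
Slice 3: Δl = 1.3/cos27.6° = 1.467 m; N'_3 = 54·cos27.6° − 19·1.467 = 20.0; c'Δl = 6.60; W sinα = 25.0
Slice 4: Δl = 1.9/cos41.6° = 2.541 m; N'_4 = 38·cos41.6° − 1·2.541 = 25.9; c'Δl = 11.43; W sinα = 25.2
Σc'Δl = 41.8 kN/m; ΣN' = 175.9 kN/m; ΣW sinα = 72.8 kN/m
Resisting = 41.8 + 175.9·tan32.9° = 41.8 + 113.8 = 155.6 kN/m
FS = 155.6 / 72.8 = 2.137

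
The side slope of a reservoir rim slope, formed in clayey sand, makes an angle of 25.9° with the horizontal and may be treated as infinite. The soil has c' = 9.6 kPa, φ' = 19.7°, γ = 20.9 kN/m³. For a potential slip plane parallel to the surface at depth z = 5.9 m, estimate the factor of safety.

FS = 0.94

For an infinite slope with a slip plane parallel to the surface (no pore pressure): FS = [c' + γz cos²β tanφ'] / [γz sinβ cosβ].
γz = 20.9·5.9 = 123.31 kN/m²
Numerator = 9.6 + 123.31·cos²25.9°·tan19.7° = 9.6 + 123.31·0.8092·0.3581 = 45.327 kPa
Denominator = 123.31·sin25.9°·cos25.9° = 123.31·0.4368·0.8996 = 48.452 kPa
FS = 45.327 / 48.452 = 0.936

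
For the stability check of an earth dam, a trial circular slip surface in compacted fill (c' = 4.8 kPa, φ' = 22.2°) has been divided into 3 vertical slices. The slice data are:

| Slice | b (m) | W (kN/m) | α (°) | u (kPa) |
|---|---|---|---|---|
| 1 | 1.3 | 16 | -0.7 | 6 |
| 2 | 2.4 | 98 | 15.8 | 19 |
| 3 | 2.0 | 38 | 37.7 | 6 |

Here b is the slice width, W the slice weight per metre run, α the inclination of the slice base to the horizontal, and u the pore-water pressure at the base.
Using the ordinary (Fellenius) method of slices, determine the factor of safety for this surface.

FS = 1.18

Ordinary method of slices: FS = Σ[c'·Δl_i + (W_i cosα_i − u_i·Δl_i)·tanφ'] / Σ W_i sinα_i, with Δl_i = b_i / cosα_i.
Slice 1: Δl = 1.3/cos(-0.7°) = 1.300 m; N'_1 = 16·cos(-0.7°) − 6·1.300 = 8.2; c'Δl = 6.24; W sinα = -0.2
Slice 2: Δl = 2.4/cos15.8° = 2.494 m; N'_2 = 98·cos15.8° − 19·2.494 = 46.9; c'Δl = 11.97; W sinα = 26.7
Slice 3: Δl = 2.0/cos37.7° = 2.528 m; N'_3 = 38·cos37.7° − 6·2.528 = 14.9; c'Δl = 12.13; W sinα = 23.2
Σc'Δl = 30.3 kN/m; ΣN' = 70.0 kN/m; ΣW sinα = 49.7 kN/m
Resisting = 30.3 + 70.0·tan22.2° = 30.3 + 28.6 = 58.9 kN/m
FS = 58.9 / 49.7 = 1.185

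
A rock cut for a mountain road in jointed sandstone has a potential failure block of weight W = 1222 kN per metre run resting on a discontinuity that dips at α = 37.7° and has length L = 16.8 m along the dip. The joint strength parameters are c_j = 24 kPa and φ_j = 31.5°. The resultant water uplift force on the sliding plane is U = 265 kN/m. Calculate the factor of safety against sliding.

FS = 1.12

Resolving the block weight along and normal to the plane and applying the Mohr–Coulomb strength on the joint:
N' = W cosα − U = 1222·cos37.7° − 265 = 701.9 kN/m
Driving force T = W sinα = 1222·sin37.7° = 747.3 kN/m
Resisting force R = c_j·L + N'·tanφ_j = 24·16.8 + 701.9·tan31.5° = 403.2 + 430.1 = 833.3 kN/m
FS = R / T = 833.3 / 747.3 = 1.115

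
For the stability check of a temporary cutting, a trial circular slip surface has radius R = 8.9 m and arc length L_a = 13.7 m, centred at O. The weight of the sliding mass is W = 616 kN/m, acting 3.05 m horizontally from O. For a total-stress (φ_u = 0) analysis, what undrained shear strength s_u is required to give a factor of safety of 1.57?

FS = s_u·L_a·R / (W·d), so s_u = FS·W·d / (L_a·R).
s_u = 1.57·616·3.05 / (13.70·8.9) = 2949.7 / 121.93 = 24.19 kPa

s_u = 24.2 kPa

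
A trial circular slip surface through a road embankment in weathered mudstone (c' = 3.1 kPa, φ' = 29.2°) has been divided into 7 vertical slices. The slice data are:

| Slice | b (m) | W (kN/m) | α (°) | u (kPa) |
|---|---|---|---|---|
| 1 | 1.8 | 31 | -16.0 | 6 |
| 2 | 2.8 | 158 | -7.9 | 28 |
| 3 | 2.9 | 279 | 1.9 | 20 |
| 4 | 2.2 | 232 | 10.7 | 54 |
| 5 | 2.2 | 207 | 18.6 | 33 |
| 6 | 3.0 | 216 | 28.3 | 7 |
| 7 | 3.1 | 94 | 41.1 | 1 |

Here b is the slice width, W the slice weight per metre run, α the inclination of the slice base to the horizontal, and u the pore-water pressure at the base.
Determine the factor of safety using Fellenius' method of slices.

Ordinary method of slices: FS = Σ[c'·Δl_i + (W_i cosα_i − u_i·Δl_i)·tanφ'] / Σ W_i sinα_i, with Δl_i = b_i / cosα_i.
Slice 1: Δl = 1.8/cos(-16.0°) = 1.873 m; N'_1 = 31·cos(-16.0°) − 6·1.873 = 18.6; c'Δl = 5.80; W sinα = -8.5
Slice 2: Δl = 2.8/cos(-7.9°) = 2.827 m; N'_2 = 158·cos(-7.9°) − 28·2.827 = 77.3; c'Δl = 8.76; W sinα = -21.7
Slice 3: Δl = 2.9/cos1.9° = 2.902 m; N'_3 = 279·cos1.9° − 20·2.902 = 220.8; c'Δl = 8.99; W sinα = 9.3
Slice 4: Δl = 2.2/cos10.7° = 2.239 m; N'_4 = 232·cos10.7° − 54·2.239 = 107.1; c'Δl = 6.94; W sinα = 43.1
Slice 5: Δl = 2.2/cos18.6° = 2.321 m; N'_5 = 207·cos18.6° − 33·2.321 = 119.6; c'Δl = 7.20; W sinα = 66.0
Slice 6: Δl = 3.0/cos28.3° = 3.407 m; N'_6 = 216·cos28.3° − 7·3.407 = 166.3; c'Δl = 10.56; W sinα = 102.4
Slice 7: Δl = 3.1/cos41.1° = 4.114 m; N'_7 = 94·cos41.1° − 1·4.114 = 66.7; c'Δl = 12.75; W sinα = 61.8
Σc'Δl = 61.0 kN/m; ΣN' = 776.4 kN/m; ΣW sinα = 252.3 kN/m
Resisting = 61.0 + 776.4·tan29.2° = 61.0 + 433.9 = 494.9 kN/m
FS = 494.9 / 252.3 = 1.962

FS = 1.96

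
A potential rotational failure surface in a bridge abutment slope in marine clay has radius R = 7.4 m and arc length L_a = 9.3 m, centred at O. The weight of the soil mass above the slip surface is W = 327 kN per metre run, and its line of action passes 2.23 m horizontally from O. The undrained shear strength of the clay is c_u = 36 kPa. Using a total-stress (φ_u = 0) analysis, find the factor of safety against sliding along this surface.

Taking moments about the centre O, the resisting moment is provided by the undrained shear strength acting along the arc:
M_R = c_u·L_a·R = 36·9.30·7.4 = 2477.5 kN·m/m
M_D = W·d = 327·2.23 = 729.2 kN·m/m
FS = M_R / M_D = 2477.5 / 729.2 = 3.398

FS = 3.40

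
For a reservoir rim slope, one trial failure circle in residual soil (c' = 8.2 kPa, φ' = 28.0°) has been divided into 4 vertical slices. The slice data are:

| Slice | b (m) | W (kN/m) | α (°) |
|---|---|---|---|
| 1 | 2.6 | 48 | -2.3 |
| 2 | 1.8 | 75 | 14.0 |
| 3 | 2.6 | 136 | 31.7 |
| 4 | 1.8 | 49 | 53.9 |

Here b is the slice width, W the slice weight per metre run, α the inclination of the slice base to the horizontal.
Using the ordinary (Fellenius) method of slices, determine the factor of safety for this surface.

Ordinary method of slices: FS = Σ[c'·Δl_i + (W_i cosα_i)·tanφ'] / Σ W_i sinα_i, with Δl_i = b_i / cosα_i.
Slice 1: Δl = 2.6/cos(-2.3°) = 2.602 m; N'_1 = 48·cos(-2.3°) = 48.0; c'Δl = 21.34; W sinα = -1.9
Slice 2: Δl = 1.8/cos14.0° = 1.855 m; N'_2 = 75·cos14.0° = 72.8; c'Δl = 15.21; W sinα = 18.1
Slice 3: Δl = 2.6/cos31.7° = 3.056 m; N'_3 = 136·cos31.7° = 115.7; c'Δl = 25.06; W sinα = 71.5
Slice 4: Δl = 1.8/cos53.9° = 3.055 m; N'_4 = 49·cos53.9° = 28.9; c'Δl = 25.05; W sinα = 39.6
Σc'Δl = 86.7 kN/m; ΣN' = 265.3 kN/m; ΣW sinα = 127.3 kN/m
Resisting = 86.7 + 265.3·tan28.0° = 86.7 + 141.1 = 227.7 kN/m
FS = 227.7 / 127.3 = 1.789

FS = 1.79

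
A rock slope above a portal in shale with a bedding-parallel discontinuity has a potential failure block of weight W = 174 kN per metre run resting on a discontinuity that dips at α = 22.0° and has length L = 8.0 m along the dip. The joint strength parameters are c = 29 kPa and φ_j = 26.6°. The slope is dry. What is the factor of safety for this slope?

Resolving the block weight along and normal to the plane and applying the Mohr–Coulomb strength on the joint:
N' = W cosα = 174·cos22.0° = 161.3 kN/m
Driving force T = W sinα = 174·sin22.0° = 65.2 kN/m
Resisting force R = c·L + N'·tanφ_j = 29·8.0 + 161.3·tan26.6° = 232.0 + 80.8 = 312.8 kN/m
FS = R / T = 312.8 / 65.2 = 4.799

FS = 4.80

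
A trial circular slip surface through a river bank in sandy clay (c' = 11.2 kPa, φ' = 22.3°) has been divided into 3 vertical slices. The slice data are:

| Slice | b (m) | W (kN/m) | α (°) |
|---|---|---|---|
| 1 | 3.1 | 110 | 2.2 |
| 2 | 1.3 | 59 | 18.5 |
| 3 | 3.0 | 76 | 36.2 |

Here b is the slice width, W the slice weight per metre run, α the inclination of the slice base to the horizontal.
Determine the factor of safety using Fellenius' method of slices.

FS = 2.73

Ordinary method of slices: FS = Σ[c'·Δl_i + (W_i cosα_i)·tanφ'] / Σ W_i sinα_i, with Δl_i = b_i / cosα_i.
Slice 1: Δl = 3.1/cos2.2° = 3.102 m; N'_1 = 110·cos2.2° = 109.9; c'Δl = 34.75; W sinα = 4.2
Slice 2: Δl = 1.3/cos18.5° = 1.371 m; N'_2 = 59·cos18.5° = 56.0; c'Δl = 15.35; W sinα = 18.7
Slice 3: Δl = 3.0/cos36.2° = 3.718 m; N'_3 = 76·cos36.2° = 61.3; c'Δl = 41.64; W sinα = 44.9
Σc'Δl = 91.7 kN/m; ΣN' = 227.2 kN/m; ΣW sinα = 67.8 kN/m
Resisting = 91.7 + 227.2·tan22.3° = 91.7 + 93.2 = 184.9 kN/m
FS = 184.9 / 67.8 = 2.726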